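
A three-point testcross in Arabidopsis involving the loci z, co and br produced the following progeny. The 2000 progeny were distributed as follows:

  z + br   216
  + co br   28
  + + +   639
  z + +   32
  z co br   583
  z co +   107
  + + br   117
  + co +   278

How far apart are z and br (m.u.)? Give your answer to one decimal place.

The two most frequent reciprocal classes, + + + and z co br, are the parental types, so the F1 was + + + / z co br.
The two rarest classes, z + + and + co br, are the double crossovers. Comparing them with the parentals, only the z allele has switched, so z is the middle locus and the order is co – z – br.
Crossovers in the z–br interval produce the single-crossover classes + + br and z co + (117 + 107 = 224) plus the double crossovers (60).
RF(z–br) = (224 + 60) / 2000 = 284/2000 = 0.1420 → 14.2 m.u.

14.2 m.u.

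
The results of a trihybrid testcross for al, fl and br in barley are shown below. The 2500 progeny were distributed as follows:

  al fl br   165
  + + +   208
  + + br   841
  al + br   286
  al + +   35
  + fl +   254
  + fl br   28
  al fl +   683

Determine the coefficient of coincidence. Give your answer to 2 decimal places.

The two most frequent reciprocal classes, + + br and al fl +, are the parental types, so the F1 was + + br / al fl +.
The two rarest classes, + fl br and al + +, are the double crossovers. Comparing them with the parentals, only the fl allele has switched, so fl is the middle locus and the order is br – fl – al.
br–fl: (373 + 63)/2500 = 0.1744; fl–al: (540 + 63)/2500 = 0.2412.
Expected DCO frequency = 0.1744 × 0.2412 ≈ 0.04207; observed = 63/2500 ≈ 0.02520.
Coefficient of coincidence = 0.02520/0.04207 ≈ 0.60.

0.60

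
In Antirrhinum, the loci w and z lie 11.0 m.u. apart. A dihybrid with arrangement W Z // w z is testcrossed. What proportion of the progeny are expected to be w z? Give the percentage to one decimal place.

A map distance of 11.0 m.u. corresponds to a recombination frequency of 0.110.
The F1 is W Z / w z, so w z is a parental gamete class with expected frequency (1 − r)/2 = 0.890/2 = 0.4450.
That is 0.4450 = 44.5% of the progeny.

44.5%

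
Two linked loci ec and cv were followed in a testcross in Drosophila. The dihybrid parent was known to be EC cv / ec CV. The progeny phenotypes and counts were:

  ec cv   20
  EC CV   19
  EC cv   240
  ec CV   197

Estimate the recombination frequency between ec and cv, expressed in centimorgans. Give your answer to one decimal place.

The recombinant classes are EC CV and ec cv: 19 + 20 = 39.
Recombination frequency = 39/476 = 0.0819 ≈ 8.2%, i.e. 8.2 centimorgans.

8.2 centimorgans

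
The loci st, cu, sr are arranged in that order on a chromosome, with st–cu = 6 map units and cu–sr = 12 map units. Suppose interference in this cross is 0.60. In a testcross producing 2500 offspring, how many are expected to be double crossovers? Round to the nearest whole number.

Map distances give recombination frequencies of 0.060 and 0.120 for the two intervals.
With interference 0.60 (so coincidence = 0.40), expected double-crossover frequency = 0.060 × 0.120 × 0.40 = 0.00288.
Expected number = 0.00288 × 2500 = 7.20 ≈ 7.

7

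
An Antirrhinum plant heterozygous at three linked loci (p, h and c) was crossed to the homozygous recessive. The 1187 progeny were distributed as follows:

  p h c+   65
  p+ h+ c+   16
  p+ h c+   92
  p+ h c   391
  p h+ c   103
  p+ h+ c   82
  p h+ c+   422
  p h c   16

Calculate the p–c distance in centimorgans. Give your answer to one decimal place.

19.1 centimorgans

The two most frequent reciprocal classes, p+ h c and p h+ c+, are the parental types, so the F1 was p+ h c / p h+ c+.
The two rarest classes, p h c and p+ h+ c+, are the double crossovers. Comparing them with the parentals, only the p allele has switched, so p is the middle locus and the order is h – p – c.
Crossovers in the p–c interval produce the single-crossover classes p+ h c+ and p h+ c (92 + 103 = 195) plus the double crossovers (32).
RF(p–c) = (195 + 32) / 1187 = 227/1187 = 0.1912 → 19.1 centimorgans.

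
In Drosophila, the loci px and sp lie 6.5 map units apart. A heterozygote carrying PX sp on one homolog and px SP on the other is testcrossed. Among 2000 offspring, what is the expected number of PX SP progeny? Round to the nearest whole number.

A map distance of 6.5 map units corresponds to a recombination frequency of 0.065.
The F1 is PX sp / px SP, so PX SP is a recombinant gamete class with expected frequency r/2 = 0.065/2 = 0.0325.
Expected number = 0.0325 × 2000 = 65.00 ≈ 65.

65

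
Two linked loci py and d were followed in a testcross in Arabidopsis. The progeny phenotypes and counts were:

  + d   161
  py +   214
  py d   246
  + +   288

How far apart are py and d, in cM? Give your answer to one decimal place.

41.3 cM

The two most frequent classes, + + (288) and py d (246), are the parental types, so the F1 was + + / py d.
The recombinant classes are + d and py +: 161 + 214 = 375.
Recombination frequency = 375/909 = 0.4125 ≈ 41.3%, i.e. 41.3 cM.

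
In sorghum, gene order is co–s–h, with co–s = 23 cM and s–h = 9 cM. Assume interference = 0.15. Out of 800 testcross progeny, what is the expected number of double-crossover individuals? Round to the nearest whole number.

Map distances give recombination frequencies of 0.230 and 0.090 for the two intervals.
With interference 0.15 (so coincidence = 0.85), expected double-crossover frequency = 0.230 × 0.090 × 0.85 = 0.01759.
Expected number = 0.01759 × 800 = 14.08 ≈ 14.

14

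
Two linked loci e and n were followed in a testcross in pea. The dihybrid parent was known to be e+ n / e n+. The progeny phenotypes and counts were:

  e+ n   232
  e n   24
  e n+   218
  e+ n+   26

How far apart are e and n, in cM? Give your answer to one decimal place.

10.0 cM

The recombinant classes are e+ n+ and e n: 26 + 24 = 50.
Recombination frequency = 50/500 = 0.1000 ≈ 10.0%, i.e. 10.0 cM.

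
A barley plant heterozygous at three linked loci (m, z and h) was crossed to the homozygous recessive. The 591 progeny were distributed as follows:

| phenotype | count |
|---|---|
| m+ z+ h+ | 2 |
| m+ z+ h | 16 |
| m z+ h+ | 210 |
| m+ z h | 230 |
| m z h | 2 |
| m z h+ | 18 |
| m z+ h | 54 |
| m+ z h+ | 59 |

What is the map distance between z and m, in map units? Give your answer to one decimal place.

The two most frequent reciprocal classes, m+ z h and m z+ h+, are the parental types, so the F1 was m+ z h / m z+ h+.
The two rarest classes, m z h and m+ z+ h+, are the double crossovers. Comparing them with the parentals, only the m allele has switched, so m is the middle locus and the order is h – m – z.
Crossovers in the m–z interval produce the single-crossover classes m+ z+ h and m z h+ (16 + 18 = 34) plus the double crossovers (4).
RF(m–z) = (34 + 4) / 591 = 38/591 = 0.0643 → 6.4 map units.

6.4 map units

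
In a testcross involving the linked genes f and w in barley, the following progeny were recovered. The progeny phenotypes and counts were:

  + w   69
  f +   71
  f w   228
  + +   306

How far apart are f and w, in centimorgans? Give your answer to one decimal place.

20.8 centimorgans

The two most frequent classes, + + (306) and f w (228), are the parental types, so the F1 was + + / f w.
The recombinant classes are + w and f +: 69 + 71 = 140.
Recombination frequency = 140/674 = 0.2077 ≈ 20.8%, i.e. 20.8 centimorgans.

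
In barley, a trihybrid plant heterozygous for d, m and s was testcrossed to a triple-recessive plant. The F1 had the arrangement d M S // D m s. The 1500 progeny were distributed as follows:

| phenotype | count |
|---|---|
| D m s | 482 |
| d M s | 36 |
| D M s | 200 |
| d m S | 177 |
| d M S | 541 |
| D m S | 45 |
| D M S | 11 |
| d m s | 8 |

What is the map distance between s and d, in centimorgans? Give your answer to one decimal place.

The two rarest classes, D M S and d m s, are the double crossovers. Comparing them with the parentals, only the d allele has switched, so d is the middle locus and the order is s – d – m.
Crossovers in the s–d interval produce the single-crossover classes d M s and D m S (36 + 45 = 81) plus the double crossovers (19).
RF(s–d) = (81 + 19) / 1500 = 100/1500 = 0.0667 → 6.7 centimorgans.

6.7 centimorgans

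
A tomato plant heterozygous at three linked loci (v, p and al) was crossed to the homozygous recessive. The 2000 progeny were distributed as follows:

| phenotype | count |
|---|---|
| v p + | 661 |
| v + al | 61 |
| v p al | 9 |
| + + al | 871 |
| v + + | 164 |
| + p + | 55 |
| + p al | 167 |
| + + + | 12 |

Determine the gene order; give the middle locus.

al

The two most frequent reciprocal classes, v p + and + + al, are the parental types, so the F1 was v p + / + + al.
The two rarest classes, v p al and + + +, are the double crossovers. Comparing them with the parentals, only the al allele has switched, so al is the middle locus and the order is v – al – p.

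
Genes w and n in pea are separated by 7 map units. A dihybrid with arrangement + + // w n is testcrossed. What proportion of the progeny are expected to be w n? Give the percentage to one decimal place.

46.5%

A map distance of 7 map units corresponds to a recombination frequency of 0.070.
The F1 is + + / w n, so w n is a parental gamete class with expected frequency (1 − r)/2 = 0.930/2 = 0.4650.
That is 0.4650 = 46.5% of the progeny.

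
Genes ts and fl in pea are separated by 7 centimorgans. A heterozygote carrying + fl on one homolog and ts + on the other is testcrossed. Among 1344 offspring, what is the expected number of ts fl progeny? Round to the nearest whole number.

A map distance of 7 centimorgans corresponds to a recombination frequency of 0.070.
The F1 is + fl / ts +, so ts fl is a recombinant gamete class with expected frequency r/2 = 0.070/2 = 0.0350.
Expected number = 0.0350 × 1344 = 47.04 ≈ 47.

47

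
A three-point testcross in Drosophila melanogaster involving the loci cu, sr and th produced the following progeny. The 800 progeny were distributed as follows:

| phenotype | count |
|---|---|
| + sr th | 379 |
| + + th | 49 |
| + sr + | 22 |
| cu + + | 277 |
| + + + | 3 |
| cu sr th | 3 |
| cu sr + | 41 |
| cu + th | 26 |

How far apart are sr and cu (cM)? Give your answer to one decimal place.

The two most frequent reciprocal classes, + sr th and cu + +, are the parental types, so the F1 was + sr th / cu + +.
The two rarest classes, cu sr th and + + +, are the double crossovers. Comparing them with the parentals, only the cu allele has switched, so cu is the middle locus and the order is th – cu – sr.
Crossovers in the cu–sr interval produce the single-crossover classes + + th and cu sr + (49 + 41 = 90) plus the double crossovers (6).
RF(cu–sr) = (90 + 6) / 800 = 96/800 = 0.1200 → 12.0 cM.

12.0 cM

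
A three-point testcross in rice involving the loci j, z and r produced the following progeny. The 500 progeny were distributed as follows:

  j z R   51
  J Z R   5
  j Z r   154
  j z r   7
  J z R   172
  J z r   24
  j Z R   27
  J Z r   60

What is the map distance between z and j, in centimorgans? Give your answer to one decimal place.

The two most frequent reciprocal classes, J z R and j Z r, are the parental types, so the F1 was J z R / j Z r.
The two rarest classes, J Z R and j z r, are the double crossovers. Comparing them with the parentals, only the z allele has switched, so z is the middle locus and the order is j – z – r.
Crossovers in the j–z interval produce the single-crossover classes j z R and J Z r (51 + 60 = 111) plus the double crossovers (12).
RF(j–z) = (111 + 12) / 500 = 123/500 = 0.2460 → 24.6 centimorgans.

24.6 centimorgans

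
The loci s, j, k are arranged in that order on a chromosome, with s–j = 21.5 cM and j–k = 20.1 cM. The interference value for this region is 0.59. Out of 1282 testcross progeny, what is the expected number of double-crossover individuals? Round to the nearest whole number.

23

Map distances give recombination frequencies of 0.215 and 0.201 for the two intervals.
With interference 0.59 (so coincidence = 0.41), expected double-crossover frequency = 0.215 × 0.201 × 0.41 = 0.01772.
Expected number = 0.01772 × 1282 = 22.71 ≈ 23.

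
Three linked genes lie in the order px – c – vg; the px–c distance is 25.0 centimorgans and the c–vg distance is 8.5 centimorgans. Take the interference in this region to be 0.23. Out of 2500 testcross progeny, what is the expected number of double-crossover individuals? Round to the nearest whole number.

Map distances give recombination frequencies of 0.250 and 0.085 for the two intervals.
With interference 0.23 (so coincidence = 0.77), expected double-crossover frequency = 0.250 × 0.085 × 0.77 = 0.01636.
Expected number = 0.01636 × 2500 = 40.91 ≈ 41.

41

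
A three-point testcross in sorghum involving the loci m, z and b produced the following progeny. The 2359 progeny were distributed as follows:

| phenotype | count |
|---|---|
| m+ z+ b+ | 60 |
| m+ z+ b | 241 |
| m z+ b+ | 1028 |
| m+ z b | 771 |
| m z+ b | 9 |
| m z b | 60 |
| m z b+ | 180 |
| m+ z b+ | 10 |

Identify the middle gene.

b

The two most frequent reciprocal classes, m z+ b+ and m+ z b, are the parental types, so the F1 was m z+ b+ / m+ z b.
The two rarest classes, m z+ b and m+ z b+, are the double crossovers. Comparing them with the parentals, only the b allele has switched, so b is the middle locus and the order is z – b – m.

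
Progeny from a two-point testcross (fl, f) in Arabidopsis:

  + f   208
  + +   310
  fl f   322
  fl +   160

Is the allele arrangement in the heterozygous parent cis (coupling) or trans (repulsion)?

cis

The two most frequent classes are + + (310) and fl f (322); these are the parental (non-recombinant) types.
So the F1 carried + + on one chromosome and fl f on the other — the recessive alleles are on the same chromosome (cis / coupling).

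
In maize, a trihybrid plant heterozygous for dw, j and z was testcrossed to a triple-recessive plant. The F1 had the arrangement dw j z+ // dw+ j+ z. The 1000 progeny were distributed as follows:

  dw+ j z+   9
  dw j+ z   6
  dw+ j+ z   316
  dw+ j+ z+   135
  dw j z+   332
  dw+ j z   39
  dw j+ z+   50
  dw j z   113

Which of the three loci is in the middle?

dw

The two rarest classes, dw+ j z+ and dw j+ z, are the double crossovers. Comparing them with the parentals, only the dw allele has switched, so dw is the middle locus and the order is j – dw – z.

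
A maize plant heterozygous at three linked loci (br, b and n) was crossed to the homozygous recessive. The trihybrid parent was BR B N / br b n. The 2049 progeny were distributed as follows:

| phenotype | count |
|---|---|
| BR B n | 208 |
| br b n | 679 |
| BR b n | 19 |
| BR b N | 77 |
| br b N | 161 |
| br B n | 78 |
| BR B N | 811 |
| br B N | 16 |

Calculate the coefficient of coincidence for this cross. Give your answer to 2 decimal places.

0.93

The two rarest classes, br B N and BR b n, are the double crossovers. Comparing them with the parentals, only the br allele has switched, so br is the middle locus and the order is b – br – n.
b–br: (155 + 35)/2049 = 0.0927; br–n: (369 + 35)/2049 = 0.1972.
Expected DCO frequency = 0.0927 × 0.1972 ≈ 0.01828; observed = 35/2049 ≈ 0.01708.
Coefficient of coincidence = 0.01708/0.01828 ≈ 0.93.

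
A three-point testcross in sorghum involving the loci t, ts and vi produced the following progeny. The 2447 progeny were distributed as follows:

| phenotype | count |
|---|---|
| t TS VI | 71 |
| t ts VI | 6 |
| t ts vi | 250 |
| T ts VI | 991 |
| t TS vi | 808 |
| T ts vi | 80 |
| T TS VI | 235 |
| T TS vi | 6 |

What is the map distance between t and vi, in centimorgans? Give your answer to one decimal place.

The two most frequent reciprocal classes, T ts VI and t TS vi, are the parental types, so the F1 was T ts VI / t TS vi.
The two rarest classes, t ts VI and T TS vi, are the double crossovers. Comparing them with the parentals, only the t allele has switched, so t is the middle locus and the order is ts – t – vi.
Crossovers in the t–vi interval produce the single-crossover classes T ts vi and t TS VI (80 + 71 = 151) plus the double crossovers (12).
RF(t–vi) = (151 + 12) / 2447 = 163/2447 = 0.0666 → 6.7 centimorgans.

6.7 centimorgans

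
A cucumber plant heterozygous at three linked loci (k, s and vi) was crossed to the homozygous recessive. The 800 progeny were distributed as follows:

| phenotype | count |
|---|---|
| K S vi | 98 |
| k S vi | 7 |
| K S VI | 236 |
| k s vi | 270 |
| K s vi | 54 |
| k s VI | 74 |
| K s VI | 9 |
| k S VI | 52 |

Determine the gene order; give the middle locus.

The two most frequent reciprocal classes, k s vi and K S VI, are the parental types, so the F1 was k s vi / K S VI.
The two rarest classes, k S vi and K s VI, are the double crossovers. Comparing them with the parentals, only the s allele has switched, so s is the middle locus and the order is k – s – vi.

s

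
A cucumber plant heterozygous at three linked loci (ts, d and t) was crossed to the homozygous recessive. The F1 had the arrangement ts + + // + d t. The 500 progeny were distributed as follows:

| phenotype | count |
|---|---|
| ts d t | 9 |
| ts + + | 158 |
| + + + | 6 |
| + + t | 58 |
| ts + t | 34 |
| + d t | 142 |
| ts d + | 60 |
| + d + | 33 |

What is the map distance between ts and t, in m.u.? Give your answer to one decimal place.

16.4 m.u.

The two rarest classes, + + + and ts d t, are the double crossovers. Comparing them with the parentals, only the ts allele has switched, so ts is the middle locus and the order is d – ts – t.
Crossovers in the ts–t interval produce the single-crossover classes ts + t and + d + (34 + 33 = 67) plus the double crossovers (15).
RF(ts–t) = (67 + 15) / 500 = 82/500 = 0.1640 → 16.4 m.u.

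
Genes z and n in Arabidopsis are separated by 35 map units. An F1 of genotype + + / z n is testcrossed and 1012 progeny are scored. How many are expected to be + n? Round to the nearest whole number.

177

A map distance of 35 map units corresponds to a recombination frequency of 0.350.
The F1 is + + / z n, so + n is a recombinant gamete class with expected frequency r/2 = 0.350/2 = 0.1750.
Expected number = 0.1750 × 1012 = 177.10 ≈ 177.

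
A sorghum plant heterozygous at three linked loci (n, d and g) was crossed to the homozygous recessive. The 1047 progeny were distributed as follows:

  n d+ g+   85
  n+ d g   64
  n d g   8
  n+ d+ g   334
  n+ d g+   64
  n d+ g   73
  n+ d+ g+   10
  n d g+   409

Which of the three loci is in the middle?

The two most frequent reciprocal classes, n+ d+ g and n d g+, are the parental types, so the F1 was n+ d+ g / n d g+.
The two rarest classes, n+ d+ g+ and n d g, are the double crossovers. Comparing them with the parentals, only the g allele has switched, so g is the middle locus and the order is d – g – n.

g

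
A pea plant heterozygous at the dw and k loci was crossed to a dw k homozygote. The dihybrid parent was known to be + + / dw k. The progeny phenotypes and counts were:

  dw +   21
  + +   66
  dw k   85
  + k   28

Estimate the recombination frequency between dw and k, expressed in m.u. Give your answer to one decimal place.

The recombinant classes are + k and dw +: 28 + 21 = 49.
Recombination frequency = 49/200 = 0.2450 ≈ 24.5%, i.e. 24.5 m.u.

24.5 m.u.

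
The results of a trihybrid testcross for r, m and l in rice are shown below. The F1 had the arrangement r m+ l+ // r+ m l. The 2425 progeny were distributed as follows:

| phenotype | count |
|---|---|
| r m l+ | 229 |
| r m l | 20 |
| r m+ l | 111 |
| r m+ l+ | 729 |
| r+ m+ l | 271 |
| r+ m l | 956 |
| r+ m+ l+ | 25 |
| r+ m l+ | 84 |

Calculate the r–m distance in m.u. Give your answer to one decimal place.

The two rarest classes, r+ m+ l+ and r m l, are the double crossovers. Comparing them with the parentals, only the r allele has switched, so r is the middle locus and the order is m – r – l.
Crossovers in the m–r interval produce the single-crossover classes r m l+ and r+ m+ l (229 + 271 = 500) plus the double crossovers (45).
RF(m–r) = (500 + 45) / 2425 = 545/2425 = 0.2247 → 22.5 m.u.

22.5 m.u.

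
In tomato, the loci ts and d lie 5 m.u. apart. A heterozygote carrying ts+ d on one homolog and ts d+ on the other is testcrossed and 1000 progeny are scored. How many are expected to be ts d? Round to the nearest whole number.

25

A map distance of 5 m.u. corresponds to a recombination frequency of 0.050.
The F1 is ts+ d / ts d+, so ts d is a recombinant gamete class with expected frequency r/2 = 0.050/2 = 0.0250.
Expected number = 0.0250 × 1000 = 25.00 ≈ 25.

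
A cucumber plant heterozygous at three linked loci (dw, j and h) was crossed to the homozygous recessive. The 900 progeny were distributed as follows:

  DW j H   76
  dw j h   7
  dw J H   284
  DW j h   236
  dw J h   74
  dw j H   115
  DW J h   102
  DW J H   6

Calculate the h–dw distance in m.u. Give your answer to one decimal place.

The two most frequent reciprocal classes, dw J H and DW j h, are the parental types, so the F1 was dw J H / DW j h.
The two rarest classes, DW J H and dw j h, are the double crossovers. Comparing them with the parentals, only the dw allele has switched, so dw is the middle locus and the order is j – dw – h.
Crossovers in the dw–h interval produce the single-crossover classes dw J h and DW j H (74 + 76 = 150) plus the double crossovers (13).
RF(dw–h) = (150 + 13) / 900 = 163/900 = 0.1811 → 18.1 m.u.

18.1 m.u.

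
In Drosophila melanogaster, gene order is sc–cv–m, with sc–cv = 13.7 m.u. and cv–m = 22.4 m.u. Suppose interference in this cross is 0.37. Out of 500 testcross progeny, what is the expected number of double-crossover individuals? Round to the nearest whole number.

Map distances give recombination frequencies of 0.137 and 0.224 for the two intervals.
With interference 0.37 (so coincidence = 0.63), expected double-crossover frequency = 0.137 × 0.224 × 0.63 = 0.01933.
Expected number = 0.01933 × 500 = 9.67 ≈ 10.

10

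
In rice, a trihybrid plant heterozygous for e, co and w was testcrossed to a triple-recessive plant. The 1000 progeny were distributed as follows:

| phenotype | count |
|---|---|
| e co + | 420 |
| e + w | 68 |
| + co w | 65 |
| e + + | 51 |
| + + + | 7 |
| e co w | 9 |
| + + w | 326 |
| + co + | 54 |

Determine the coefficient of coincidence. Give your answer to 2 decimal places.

The two most frequent reciprocal classes, + + w and e co +, are the parental types, so the F1 was + + w / e co +.
The two rarest classes, + + + and e co w, are the double crossovers. Comparing them with the parentals, only the w allele has switched, so w is the middle locus and the order is e – w – co.
e–w: (122 + 16)/1000 = 0.1380; w–co: (116 + 16)/1000 = 0.1320.
Expected DCO frequency = 0.1380 × 0.1320 ≈ 0.01822; observed = 16/1000 ≈ 0.01600.
Coefficient of coincidence = 0.01600/0.01822 ≈ 0.88.

0.88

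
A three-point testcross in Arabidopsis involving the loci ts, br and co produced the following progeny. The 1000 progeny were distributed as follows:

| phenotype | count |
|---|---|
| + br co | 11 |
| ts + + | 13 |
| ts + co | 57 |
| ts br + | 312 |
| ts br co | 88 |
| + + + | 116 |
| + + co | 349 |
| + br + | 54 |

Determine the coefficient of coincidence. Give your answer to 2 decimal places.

0.78

The two most frequent reciprocal classes, ts br + and + + co, are the parental types, so the F1 was ts br + / + + co.
The two rarest classes, ts + + and + br co, are the double crossovers. Comparing them with the parentals, only the br allele has switched, so br is the middle locus and the order is co – br – ts.
co–br: (204 + 24)/1000 = 0.2280; br–ts: (111 + 24)/1000 = 0.1350.
Expected DCO frequency = 0.2280 × 0.1350 ≈ 0.03078; observed = 24/1000 ≈ 0.02400.
Coefficient of coincidence = 0.02400/0.03078 ≈ 0.78.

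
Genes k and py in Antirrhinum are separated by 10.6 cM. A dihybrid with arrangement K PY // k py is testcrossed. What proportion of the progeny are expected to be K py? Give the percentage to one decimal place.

5.3%

A map distance of 10.6 cM corresponds to a recombination frequency of 0.106.
The F1 is K PY / k py, so K py is a recombinant gamete class with expected frequency r/2 = 0.106/2 = 0.0530.
That is 0.0530 = 5.3% of the progeny.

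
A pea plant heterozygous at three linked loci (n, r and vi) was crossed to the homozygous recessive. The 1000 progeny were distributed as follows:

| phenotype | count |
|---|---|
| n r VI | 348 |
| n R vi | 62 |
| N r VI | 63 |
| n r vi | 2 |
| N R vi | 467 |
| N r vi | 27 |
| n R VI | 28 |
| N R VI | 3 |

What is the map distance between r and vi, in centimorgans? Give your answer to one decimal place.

6.0 centimorgans

The two most frequent reciprocal classes, N R vi and n r VI, are the parental types, so the F1 was N R vi / n r VI.
The two rarest classes, N R VI and n r vi, are the double crossovers. Comparing them with the parentals, only the vi allele has switched, so vi is the middle locus and the order is r – vi – n.
Crossovers in the r–vi interval produce the single-crossover classes N r vi and n R VI (27 + 28 = 55) plus the double crossovers (5).
RF(r–vi) = (55 + 5) / 1000 = 60/1000 = 0.0600 → 6.0 centimorgans.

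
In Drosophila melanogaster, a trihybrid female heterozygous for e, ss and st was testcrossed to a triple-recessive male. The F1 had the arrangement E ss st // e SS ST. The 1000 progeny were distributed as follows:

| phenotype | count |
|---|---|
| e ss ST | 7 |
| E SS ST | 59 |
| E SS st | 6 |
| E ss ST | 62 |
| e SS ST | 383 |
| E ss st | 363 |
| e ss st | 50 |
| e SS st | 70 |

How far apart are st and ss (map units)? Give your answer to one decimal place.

The two rarest classes, E SS st and e ss ST, are the double crossovers. Comparing them with the parentals, only the ss allele has switched, so ss is the middle locus and the order is st – ss – e.
Crossovers in the st–ss interval produce the single-crossover classes E ss ST and e SS st (62 + 70 = 132) plus the double crossovers (13).
RF(st–ss) = (132 + 13) / 1000 = 145/1000 = 0.1450 → 14.5 map units.

14.5 map units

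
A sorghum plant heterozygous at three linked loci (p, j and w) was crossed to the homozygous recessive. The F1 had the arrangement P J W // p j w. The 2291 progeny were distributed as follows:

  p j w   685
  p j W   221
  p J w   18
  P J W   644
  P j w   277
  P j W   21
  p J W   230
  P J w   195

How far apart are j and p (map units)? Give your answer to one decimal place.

23.8 map units

The two rarest classes, P j W and p J w, are the double crossovers. Comparing them with the parentals, only the j allele has switched, so j is the middle locus and the order is p – j – w.
Crossovers in the p–j interval produce the single-crossover classes p J W and P j w (230 + 277 = 507) plus the double crossovers (39).
RF(p–j) = (507 + 39) / 2291 = 546/2291 = 0.2383 → 23.8 map units.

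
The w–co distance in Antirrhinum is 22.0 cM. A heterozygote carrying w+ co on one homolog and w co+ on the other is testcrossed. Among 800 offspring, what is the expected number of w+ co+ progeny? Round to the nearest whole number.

88

A map distance of 22.0 cM corresponds to a recombination frequency of 0.220.
The F1 is w+ co / w co+, so w+ co+ is a recombinant gamete class with expected frequency r/2 = 0.220/2 = 0.1100.
Expected number = 0.1100 × 800 = 88.00 ≈ 88.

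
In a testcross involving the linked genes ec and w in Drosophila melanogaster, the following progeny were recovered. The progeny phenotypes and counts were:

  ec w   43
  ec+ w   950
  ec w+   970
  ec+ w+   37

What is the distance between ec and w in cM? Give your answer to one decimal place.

4.0 cM

The two most frequent classes, ec+ w (950) and ec w+ (970), are the parental types, so the F1 was ec+ w / ec w+.
The recombinant classes are ec+ w+ and ec w: 37 + 43 = 80.
Recombination frequency = 80/2000 = 0.0400 ≈ 4.0%, i.e. 4.0 cM.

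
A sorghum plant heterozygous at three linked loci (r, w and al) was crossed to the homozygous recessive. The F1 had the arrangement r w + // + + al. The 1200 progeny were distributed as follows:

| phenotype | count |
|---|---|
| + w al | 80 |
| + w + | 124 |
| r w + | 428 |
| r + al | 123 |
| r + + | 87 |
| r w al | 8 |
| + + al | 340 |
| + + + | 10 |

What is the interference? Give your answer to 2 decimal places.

0.56

The two rarest classes, r w al and + + +, are the double crossovers. Comparing them with the parentals, only the al allele has switched, so al is the middle locus and the order is r – al – w.
r–al: (247 + 18)/1200 = 0.2208; al–w: (167 + 18)/1200 = 0.1542.
Expected DCO frequency = 0.2208 × 0.1542 ≈ 0.03405; observed = 18/1200 ≈ 0.01500.
Coefficient of coincidence = 0.01500/0.03405 ≈ 0.44; interference = 1 − 0.44 = 0.56.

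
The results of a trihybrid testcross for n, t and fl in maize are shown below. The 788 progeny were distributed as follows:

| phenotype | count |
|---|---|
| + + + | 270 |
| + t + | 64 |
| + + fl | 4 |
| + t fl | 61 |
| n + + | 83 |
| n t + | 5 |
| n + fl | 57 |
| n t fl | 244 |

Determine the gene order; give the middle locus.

fl

The two most frequent reciprocal classes, + + + and n t fl, are the parental types, so the F1 was + + + / n t fl.
The two rarest classes, + + fl and n t +, are the double crossovers. Comparing them with the parentals, only the fl allele has switched, so fl is the middle locus and the order is n – fl – t.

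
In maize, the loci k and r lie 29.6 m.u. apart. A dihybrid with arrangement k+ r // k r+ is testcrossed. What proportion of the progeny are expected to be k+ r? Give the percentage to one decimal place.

35.2%

A map distance of 29.6 m.u. corresponds to a recombination frequency of 0.296.
The F1 is k+ r / k r+, so k+ r is a parental gamete class with expected frequency (1 − r)/2 = 0.704/2 = 0.3520.
That is 0.3520 = 35.2% of the progeny.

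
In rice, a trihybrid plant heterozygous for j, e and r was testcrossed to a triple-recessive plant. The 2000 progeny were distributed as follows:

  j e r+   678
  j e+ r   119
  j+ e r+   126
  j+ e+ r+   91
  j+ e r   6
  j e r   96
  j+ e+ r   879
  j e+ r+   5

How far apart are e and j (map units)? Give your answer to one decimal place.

12.8 map units

The two most frequent reciprocal classes, j e r+ and j+ e+ r, are the parental types, so the F1 was j e r+ / j+ e+ r.
The two rarest classes, j e+ r+ and j+ e r, are the double crossovers. Comparing them with the parentals, only the e allele has switched, so e is the middle locus and the order is r – e – j.
Crossovers in the e–j interval produce the single-crossover classes j+ e r+ and j e+ r (126 + 119 = 245) plus the double crossovers (11).
RF(e–j) = (245 + 11) / 2000 = 256/2000 = 0.1280 → 12.8 map units.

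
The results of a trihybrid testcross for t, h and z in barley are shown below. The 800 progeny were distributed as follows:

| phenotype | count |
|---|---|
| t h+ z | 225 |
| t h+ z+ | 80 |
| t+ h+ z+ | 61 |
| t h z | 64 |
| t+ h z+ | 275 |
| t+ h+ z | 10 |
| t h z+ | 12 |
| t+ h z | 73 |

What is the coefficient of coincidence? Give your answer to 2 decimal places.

The two most frequent reciprocal classes, t+ h z+ and t h+ z, are the parental types, so the F1 was t+ h z+ / t h+ z.
The two rarest classes, t h z+ and t+ h+ z, are the double crossovers. Comparing them with the parentals, only the t allele has switched, so t is the middle locus and the order is h – t – z.
h–t: (125 + 22)/800 = 0.1837; t–z: (153 + 22)/800 = 0.2188.
Expected DCO frequency = 0.1837 × 0.2188 ≈ 0.04019; observed = 22/800 ≈ 0.02750.
Coefficient of coincidence = 0.02750/0.04019 ≈ 0.68.

0.68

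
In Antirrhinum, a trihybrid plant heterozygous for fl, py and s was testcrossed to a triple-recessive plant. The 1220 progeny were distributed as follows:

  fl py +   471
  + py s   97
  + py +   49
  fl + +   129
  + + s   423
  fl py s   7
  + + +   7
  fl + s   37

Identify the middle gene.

The two most frequent reciprocal classes, fl py + and + + s, are the parental types, so the F1 was fl py + / + + s.
The two rarest classes, fl py s and + + +, are the double crossovers. Comparing them with the parentals, only the s allele has switched, so s is the middle locus and the order is py – s – fl.

s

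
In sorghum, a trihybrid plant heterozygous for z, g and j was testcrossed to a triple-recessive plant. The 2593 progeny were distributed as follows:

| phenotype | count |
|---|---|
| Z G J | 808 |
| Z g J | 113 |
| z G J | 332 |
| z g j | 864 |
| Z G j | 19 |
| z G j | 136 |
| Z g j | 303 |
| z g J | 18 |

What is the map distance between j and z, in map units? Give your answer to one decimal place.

25.9 map units

The two most frequent reciprocal classes, Z G J and z g j, are the parental types, so the F1 was Z G J / z g j.
The two rarest classes, Z G j and z g J, are the double crossovers. Comparing them with the parentals, only the j allele has switched, so j is the middle locus and the order is g – j – z.
Crossovers in the j–z interval produce the single-crossover classes z G J and Z g j (332 + 303 = 635) plus the double crossovers (37).
RF(j–z) = (635 + 37) / 2593 = 672/2593 = 0.2592 → 25.9 map units.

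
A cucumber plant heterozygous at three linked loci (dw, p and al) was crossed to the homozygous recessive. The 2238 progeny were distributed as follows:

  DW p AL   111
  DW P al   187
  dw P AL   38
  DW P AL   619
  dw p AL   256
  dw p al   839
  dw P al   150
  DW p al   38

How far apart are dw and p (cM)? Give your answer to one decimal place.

15.1 cM

The two most frequent reciprocal classes, dw p al and DW P AL, are the parental types, so the F1 was dw p al / DW P AL.
The two rarest classes, DW p al and dw P AL, are the double crossovers. Comparing them with the parentals, only the dw allele has switched, so dw is the middle locus and the order is p – dw – al.
Crossovers in the p–dw interval produce the single-crossover classes dw P al and DW p AL (150 + 111 = 261) plus the double crossovers (76).
RF(p–dw) = (261 + 76) / 2238 = 337/2238 = 0.1506 → 15.1 cM.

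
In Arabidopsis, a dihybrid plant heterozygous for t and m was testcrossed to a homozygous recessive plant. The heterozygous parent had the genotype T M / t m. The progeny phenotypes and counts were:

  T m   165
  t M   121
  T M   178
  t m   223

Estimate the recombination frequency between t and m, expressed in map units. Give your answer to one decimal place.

41.6 map units

The recombinant classes are T m and t M: 165 + 121 = 286.
Recombination frequency = 286/687 = 0.4163 ≈ 41.6%, i.e. 41.6 map units.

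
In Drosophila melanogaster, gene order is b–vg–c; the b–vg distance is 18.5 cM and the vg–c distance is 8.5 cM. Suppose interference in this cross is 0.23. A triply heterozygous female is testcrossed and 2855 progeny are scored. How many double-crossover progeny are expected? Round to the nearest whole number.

Map distances give recombination frequencies of 0.185 and 0.085 for the two intervals.
With interference 0.23 (so coincidence = 0.77), expected double-crossover frequency = 0.185 × 0.085 × 0.77 = 0.01211.
Expected number = 0.01211 × 2855 = 34.57 ≈ 35.

35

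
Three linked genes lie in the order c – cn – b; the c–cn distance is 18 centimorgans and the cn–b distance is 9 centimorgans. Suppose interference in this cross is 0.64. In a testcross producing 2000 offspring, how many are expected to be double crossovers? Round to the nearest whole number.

Map distances give recombination frequencies of 0.180 and 0.090 for the two intervals.
With interference 0.64 (so coincidence = 0.36), expected double-crossover frequency = 0.180 × 0.090 × 0.36 = 0.00583.
Expected number = 0.00583 × 2000 = 11.66 ≈ 12.

12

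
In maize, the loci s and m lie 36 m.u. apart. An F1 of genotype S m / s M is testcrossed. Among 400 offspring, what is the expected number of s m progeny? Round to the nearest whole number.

A map distance of 36 m.u. corresponds to a recombination frequency of 0.360.
The F1 is S m / s M, so s m is a recombinant gamete class with expected frequency r/2 = 0.360/2 = 0.1800.
Expected number = 0.1800 × 400 = 72.00 ≈ 72.

72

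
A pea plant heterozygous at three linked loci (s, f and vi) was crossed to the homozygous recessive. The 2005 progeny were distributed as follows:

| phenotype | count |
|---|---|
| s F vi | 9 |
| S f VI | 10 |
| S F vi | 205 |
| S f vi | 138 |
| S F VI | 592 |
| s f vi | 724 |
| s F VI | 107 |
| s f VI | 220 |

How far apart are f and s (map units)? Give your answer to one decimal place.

The two most frequent reciprocal classes, S F VI and s f vi, are the parental types, so the F1 was S F VI / s f vi.
The two rarest classes, S f VI and s F vi, are the double crossovers. Comparing them with the parentals, only the f allele has switched, so f is the middle locus and the order is vi – f – s.
Crossovers in the f–s interval produce the single-crossover classes s F VI and S f vi (107 + 138 = 245) plus the double crossovers (19).
RF(f–s) = (245 + 19) / 2005 = 264/2005 = 0.1317 → 13.2 map units.

13.2 map units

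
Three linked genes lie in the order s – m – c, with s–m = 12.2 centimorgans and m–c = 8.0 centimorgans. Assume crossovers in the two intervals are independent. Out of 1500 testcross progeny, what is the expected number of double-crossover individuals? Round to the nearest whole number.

15

Map distances give recombination frequencies of 0.122 and 0.080 for the two intervals.
With no interference, expected double-crossover frequency = 0.122 × 0.080 = 0.00976.
Expected number = 0.00976 × 1500 = 14.64 ≈ 15.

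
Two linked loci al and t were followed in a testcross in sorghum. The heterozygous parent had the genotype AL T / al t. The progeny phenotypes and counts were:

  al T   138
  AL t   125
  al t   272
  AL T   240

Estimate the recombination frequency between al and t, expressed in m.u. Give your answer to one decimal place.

The recombinant classes are AL t and al T: 125 + 138 = 263.
Recombination frequency = 263/775 = 0.3394 ≈ 33.9%, i.e. 33.9 m.u.

33.9 m.u.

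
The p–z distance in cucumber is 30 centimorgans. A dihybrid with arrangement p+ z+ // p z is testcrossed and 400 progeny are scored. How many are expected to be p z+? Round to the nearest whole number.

60

A map distance of 30 centimorgans corresponds to a recombination frequency of 0.300.
The F1 is p+ z+ / p z, so p z+ is a recombinant gamete class with expected frequency r/2 = 0.300/2 = 0.1500.
Expected number = 0.1500 × 400 = 60.00 ≈ 60.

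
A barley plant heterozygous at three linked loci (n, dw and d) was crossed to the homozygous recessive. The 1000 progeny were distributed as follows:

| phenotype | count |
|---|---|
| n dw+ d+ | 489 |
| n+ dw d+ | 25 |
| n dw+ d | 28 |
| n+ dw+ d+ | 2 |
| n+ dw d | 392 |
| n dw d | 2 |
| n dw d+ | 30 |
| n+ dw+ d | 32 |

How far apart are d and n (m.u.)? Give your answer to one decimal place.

5.7 m.u.

The two most frequent reciprocal classes, n dw+ d+ and n+ dw d, are the parental types, so the F1 was n dw+ d+ / n+ dw d.
The two rarest classes, n+ dw+ d+ and n dw d, are the double crossovers. Comparing them with the parentals, only the n allele has switched, so n is the middle locus and the order is dw – n – d.
Crossovers in the n–d interval produce the single-crossover classes n dw+ d and n+ dw d+ (28 + 25 = 53) plus the double crossovers (4).
RF(n–d) = (53 + 4) / 1000 = 57/1000 = 0.0570 → 5.7 m.u.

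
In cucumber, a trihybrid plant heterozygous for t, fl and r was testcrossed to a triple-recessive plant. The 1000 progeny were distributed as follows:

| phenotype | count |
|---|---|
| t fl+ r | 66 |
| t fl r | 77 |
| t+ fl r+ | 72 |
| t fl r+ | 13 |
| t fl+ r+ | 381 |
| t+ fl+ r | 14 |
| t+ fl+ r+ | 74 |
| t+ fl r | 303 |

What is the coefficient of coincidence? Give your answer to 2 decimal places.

The two most frequent reciprocal classes, t+ fl r and t fl+ r+, are the parental types, so the F1 was t+ fl r / t fl+ r+.
The two rarest classes, t+ fl+ r and t fl r+, are the double crossovers. Comparing them with the parentals, only the fl allele has switched, so fl is the middle locus and the order is t – fl – r.
t–fl: (151 + 27)/1000 = 0.1780; fl–r: (138 + 27)/1000 = 0.1650.
Expected DCO frequency = 0.1780 × 0.1650 ≈ 0.02937; observed = 27/1000 ≈ 0.02700.
Coefficient of coincidence = 0.02700/0.02937 ≈ 0.92.

0.92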